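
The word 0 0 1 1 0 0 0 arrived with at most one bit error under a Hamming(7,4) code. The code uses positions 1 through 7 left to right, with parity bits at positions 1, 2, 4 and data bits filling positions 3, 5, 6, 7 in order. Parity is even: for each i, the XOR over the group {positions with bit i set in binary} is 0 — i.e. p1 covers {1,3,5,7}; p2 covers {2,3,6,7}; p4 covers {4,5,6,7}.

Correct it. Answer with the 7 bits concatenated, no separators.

0011001

s1 (pos 1,3,5,7): 0⊕1⊕0⊕0 = 1
s2 (pos 2,3,6,7): 0⊕1⊕0⊕0 = 1
s4 (pos 4,5,6,7): 1⊕0⊕0⊕0 = 1
Syndrome s4…s1 = 111 → error at position 7.
Flip position 7: 0011000 → 0011001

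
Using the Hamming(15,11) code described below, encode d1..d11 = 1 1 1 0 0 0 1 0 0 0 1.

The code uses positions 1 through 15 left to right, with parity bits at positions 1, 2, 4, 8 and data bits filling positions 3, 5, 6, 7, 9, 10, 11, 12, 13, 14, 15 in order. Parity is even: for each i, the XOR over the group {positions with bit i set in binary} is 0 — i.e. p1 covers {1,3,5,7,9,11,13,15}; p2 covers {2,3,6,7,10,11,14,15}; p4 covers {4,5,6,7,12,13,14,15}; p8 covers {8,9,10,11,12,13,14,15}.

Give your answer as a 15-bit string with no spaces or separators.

001111000010001

Place data at non-parity positions: p1 p2 1 p4 1 1 0 p8 0 0 1 0 0 0 1
p1 (pos 1,3,5,7,9,11,13,15): XOR of data positions = 1⊕1⊕0⊕0⊕1⊕0⊕1 = 0
p2 (pos 2,3,6,7,10,11,14,15): XOR of data positions = 1⊕1⊕0⊕0⊕1⊕0⊕1 = 0
p4 (pos 4,5,6,7,12,13,14,15): XOR of data positions = 1⊕1⊕0⊕0⊕0⊕0⊕1 = 1
p8 (pos 8,9,10,11,12,13,14,15): XOR of data positions = 0⊕0⊕1⊕0⊕0⊕0⊕1 = 0
Codeword: 001111000010001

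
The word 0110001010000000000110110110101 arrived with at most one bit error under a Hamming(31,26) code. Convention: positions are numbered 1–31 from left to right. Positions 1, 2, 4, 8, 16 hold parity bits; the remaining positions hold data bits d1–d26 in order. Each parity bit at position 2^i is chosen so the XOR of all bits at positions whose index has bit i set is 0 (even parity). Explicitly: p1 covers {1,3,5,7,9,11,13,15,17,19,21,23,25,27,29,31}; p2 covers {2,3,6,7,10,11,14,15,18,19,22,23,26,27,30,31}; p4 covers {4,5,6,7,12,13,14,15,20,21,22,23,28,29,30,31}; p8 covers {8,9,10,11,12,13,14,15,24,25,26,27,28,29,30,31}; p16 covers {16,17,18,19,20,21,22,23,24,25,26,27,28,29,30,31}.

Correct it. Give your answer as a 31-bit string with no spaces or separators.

s1 (pos 1,3,5,7,9,11,13,15,17,19,21,23,25,27,29,31): 0⊕1⊕0⊕1⊕1⊕0⊕0⊕0⊕0⊕0⊕1⊕1⊕0⊕1⊕1⊕1 = 0
s2 (pos 2,3,6,7,10,11,14,15,18,19,22,23,26,27,30,31): 1⊕1⊕0⊕1⊕0⊕0⊕0⊕0⊕0⊕0⊕0⊕1⊕1⊕1⊕0⊕1 = 1
s4 (pos 4,5,6,7,12,13,14,15,20,21,22,23,28,29,30,31): 0⊕0⊕0⊕1⊕0⊕0⊕0⊕0⊕1⊕1⊕0⊕1⊕0⊕1⊕0⊕1 = 0
s8 (pos 8,9,10,11,12,13,14,15,24,25,26,27,28,29,30,31): 0⊕1⊕0⊕0⊕0⊕0⊕0⊕0⊕1⊕0⊕1⊕1⊕0⊕1⊕0⊕1 = 0
s16 (pos 16,17,18,19,20,21,22,23,24,25,26,27,28,29,30,31): 0⊕0⊕0⊕0⊕1⊕1⊕0⊕1⊕1⊕0⊕1⊕1⊕0⊕1⊕0⊕1 = 0
Syndrome s16…s1 = 00010 → error at position 2.
Flip position 2: 0110001010000000000110110110101 → 0010001010000000000110110110101

0010001010000000000110110110101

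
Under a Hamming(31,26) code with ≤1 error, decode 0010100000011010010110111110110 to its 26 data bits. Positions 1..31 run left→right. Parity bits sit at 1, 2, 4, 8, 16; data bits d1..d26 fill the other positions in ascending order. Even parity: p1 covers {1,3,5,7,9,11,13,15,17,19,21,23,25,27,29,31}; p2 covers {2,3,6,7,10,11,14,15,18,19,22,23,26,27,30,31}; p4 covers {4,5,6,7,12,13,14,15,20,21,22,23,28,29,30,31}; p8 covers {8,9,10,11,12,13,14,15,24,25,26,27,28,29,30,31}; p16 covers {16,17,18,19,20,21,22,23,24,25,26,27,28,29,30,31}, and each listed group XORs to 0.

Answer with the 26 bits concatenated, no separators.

s1 (pos 1,3,5,7,9,11,13,15,17,19,21,23,25,27,29,31): 0⊕1⊕1⊕0⊕0⊕0⊕1⊕1⊕0⊕0⊕1⊕1⊕1⊕1⊕1⊕0 = 1
s2 (pos 2,3,6,7,10,11,14,15,18,19,22,23,26,27,30,31): 0⊕1⊕0⊕0⊕0⊕0⊕0⊕1⊕1⊕0⊕0⊕1⊕1⊕1⊕1⊕0 = 1
s4 (pos 4,5,6,7,12,13,14,15,20,21,22,23,28,29,30,31): 0⊕1⊕0⊕0⊕1⊕1⊕0⊕1⊕1⊕1⊕0⊕1⊕0⊕1⊕1⊕0 = 1
s8 (pos 8,9,10,11,12,13,14,15,24,25,26,27,28,29,30,31): 0⊕0⊕0⊕0⊕1⊕1⊕0⊕1⊕1⊕1⊕1⊕1⊕0⊕1⊕1⊕0 = 1
s16 (pos 16,17,18,19,20,21,22,23,24,25,26,27,28,29,30,31): 0⊕0⊕1⊕0⊕1⊕1⊕0⊕1⊕1⊕1⊕1⊕1⊕0⊕1⊕1⊕0 = 0
Syndrome s16…s1 = 01111 → error at position 15.
Flip position 15: 0010100000011010010110111110110 → 0010100000011000010110111110110
Read data bits from positions 3,5,6,7,9,10,11,12,13,14,15,17,18,19,20,21,22,23,24,25,26,27,28,29,30,31: 11000001100010110111110110

11000001100010110111110110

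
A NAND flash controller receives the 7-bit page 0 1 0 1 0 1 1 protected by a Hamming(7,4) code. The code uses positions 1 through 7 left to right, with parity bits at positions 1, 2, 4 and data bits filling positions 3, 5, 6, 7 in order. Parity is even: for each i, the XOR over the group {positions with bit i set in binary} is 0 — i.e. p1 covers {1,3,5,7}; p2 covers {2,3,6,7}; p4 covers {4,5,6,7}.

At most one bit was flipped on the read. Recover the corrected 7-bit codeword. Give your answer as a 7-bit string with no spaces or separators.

0101010

s1 (pos 1,3,5,7): 0⊕0⊕0⊕1 = 1
s2 (pos 2,3,6,7): 1⊕0⊕1⊕1 = 1
s4 (pos 4,5,6,7): 1⊕0⊕1⊕1 = 1
Syndrome s4…s1 = 111 → error at position 7.
Flip position 7: 0101011 → 0101010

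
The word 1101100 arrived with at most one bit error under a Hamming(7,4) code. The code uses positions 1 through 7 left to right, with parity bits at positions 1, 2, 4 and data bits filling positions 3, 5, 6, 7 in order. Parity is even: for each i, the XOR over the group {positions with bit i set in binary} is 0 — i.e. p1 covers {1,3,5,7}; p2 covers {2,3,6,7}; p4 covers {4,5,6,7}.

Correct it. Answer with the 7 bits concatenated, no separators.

1001100

s1 (pos 1,3,5,7): 1⊕0⊕1⊕0 = 0
s2 (pos 2,3,6,7): 1⊕0⊕0⊕0 = 1
s4 (pos 4,5,6,7): 1⊕1⊕0⊕0 = 0
Syndrome s4…s1 = 010 → error at position 2.
Flip position 2: 1101100 → 1001100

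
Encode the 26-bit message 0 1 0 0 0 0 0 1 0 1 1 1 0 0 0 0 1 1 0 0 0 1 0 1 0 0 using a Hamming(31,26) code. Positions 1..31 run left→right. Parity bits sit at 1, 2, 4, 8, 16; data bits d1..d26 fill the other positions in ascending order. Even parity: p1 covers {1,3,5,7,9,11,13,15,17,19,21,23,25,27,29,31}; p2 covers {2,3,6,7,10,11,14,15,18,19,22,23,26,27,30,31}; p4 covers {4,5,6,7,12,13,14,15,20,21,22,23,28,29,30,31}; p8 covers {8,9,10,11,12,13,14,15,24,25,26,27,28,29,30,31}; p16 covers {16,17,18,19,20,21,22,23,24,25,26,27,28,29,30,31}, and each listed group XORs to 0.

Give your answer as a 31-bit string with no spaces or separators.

Place data at non-parity positions: p1 p2 0 p4 1 0 0 p8 0 0 0 1 0 1 1 p16 1 0 0 0 0 1 1 0 0 0 1 0 1 0 0
p1 (pos 1,3,5,7,9,11,13,15,17,19,21,23,25,27,29,31): XOR of data positions = 0⊕1⊕0⊕0⊕0⊕0⊕1⊕1⊕0⊕0⊕1⊕0⊕1⊕1⊕0 = 0
p2 (pos 2,3,6,7,10,11,14,15,18,19,22,23,26,27,30,31): XOR of data positions = 0⊕0⊕0⊕0⊕0⊕1⊕1⊕0⊕0⊕1⊕1⊕0⊕1⊕0⊕0 = 1
p4 (pos 4,5,6,7,12,13,14,15,20,21,22,23,28,29,30,31): XOR of data positions = 1⊕0⊕0⊕1⊕0⊕1⊕1⊕0⊕0⊕1⊕1⊕0⊕1⊕0⊕0 = 1
p8 (pos 8,9,10,11,12,13,14,15,24,25,26,27,28,29,30,31): XOR of data positions = 0⊕0⊕0⊕1⊕0⊕1⊕1⊕0⊕0⊕0⊕1⊕0⊕1⊕0⊕0 = 1
p16 (pos 16,17,18,19,20,21,22,23,24,25,26,27,28,29,30,31): XOR of data positions = 1⊕0⊕0⊕0⊕0⊕1⊕1⊕0⊕0⊕0⊕1⊕0⊕1⊕0⊕0 = 1
Codeword: 0101100100010111100001100010100

0101100100010111100001100010100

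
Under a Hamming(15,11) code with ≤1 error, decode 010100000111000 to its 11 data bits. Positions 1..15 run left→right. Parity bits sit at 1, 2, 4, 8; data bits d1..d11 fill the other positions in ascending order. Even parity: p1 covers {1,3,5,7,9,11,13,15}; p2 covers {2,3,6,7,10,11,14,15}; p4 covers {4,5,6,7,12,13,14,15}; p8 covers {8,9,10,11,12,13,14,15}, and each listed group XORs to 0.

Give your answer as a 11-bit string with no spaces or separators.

s1 (pos 1,3,5,7,9,11,13,15): 0⊕0⊕0⊕0⊕0⊕1⊕0⊕0 = 1
s2 (pos 2,3,6,7,10,11,14,15): 1⊕0⊕0⊕0⊕1⊕1⊕0⊕0 = 1
s4 (pos 4,5,6,7,12,13,14,15): 1⊕0⊕0⊕0⊕1⊕0⊕0⊕0 = 0
s8 (pos 8,9,10,11,12,13,14,15): 0⊕0⊕1⊕1⊕1⊕0⊕0⊕0 = 1
Syndrome s8…s1 = 1011 → error at position 11.
Flip position 11: 010100000111000 → 010100000101000
Read data bits from positions 3,5,6,7,9,10,11,12,13,14,15: 00000101000

00000101000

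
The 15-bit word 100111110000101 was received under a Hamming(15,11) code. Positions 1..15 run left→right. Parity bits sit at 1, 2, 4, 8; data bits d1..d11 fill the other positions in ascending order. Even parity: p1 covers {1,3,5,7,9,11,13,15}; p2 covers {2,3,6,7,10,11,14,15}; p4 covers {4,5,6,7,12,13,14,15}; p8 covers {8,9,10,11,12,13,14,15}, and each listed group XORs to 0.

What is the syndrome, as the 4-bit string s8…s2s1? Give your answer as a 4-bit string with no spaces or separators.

s1 (pos 1,3,5,7,9,11,13,15): 1⊕0⊕1⊕1⊕0⊕0⊕1⊕1 = 1
s2 (pos 2,3,6,7,10,11,14,15): 0⊕0⊕1⊕1⊕0⊕0⊕0⊕1 = 1
s4 (pos 4,5,6,7,12,13,14,15): 1⊕1⊕1⊕1⊕0⊕1⊕0⊕1 = 0
s8 (pos 8,9,10,11,12,13,14,15): 1⊕0⊕0⊕0⊕0⊕1⊕0⊕1 = 1
Syndrome s8…s1 = 1011 → error at position 11.

1011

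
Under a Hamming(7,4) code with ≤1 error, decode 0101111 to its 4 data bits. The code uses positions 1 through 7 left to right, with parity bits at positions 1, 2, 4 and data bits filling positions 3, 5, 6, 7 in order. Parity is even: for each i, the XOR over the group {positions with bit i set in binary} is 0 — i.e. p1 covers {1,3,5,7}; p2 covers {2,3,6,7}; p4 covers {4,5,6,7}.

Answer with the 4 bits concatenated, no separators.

0111

s1 (pos 1,3,5,7): 0⊕0⊕1⊕1 = 0
s2 (pos 2,3,6,7): 1⊕0⊕1⊕1 = 1
s4 (pos 4,5,6,7): 1⊕1⊕1⊕1 = 0
Syndrome s4…s1 = 010 → error at position 2.
Flip position 2: 0101111 → 0001111
Read data bits from positions 3,5,6,7: 0111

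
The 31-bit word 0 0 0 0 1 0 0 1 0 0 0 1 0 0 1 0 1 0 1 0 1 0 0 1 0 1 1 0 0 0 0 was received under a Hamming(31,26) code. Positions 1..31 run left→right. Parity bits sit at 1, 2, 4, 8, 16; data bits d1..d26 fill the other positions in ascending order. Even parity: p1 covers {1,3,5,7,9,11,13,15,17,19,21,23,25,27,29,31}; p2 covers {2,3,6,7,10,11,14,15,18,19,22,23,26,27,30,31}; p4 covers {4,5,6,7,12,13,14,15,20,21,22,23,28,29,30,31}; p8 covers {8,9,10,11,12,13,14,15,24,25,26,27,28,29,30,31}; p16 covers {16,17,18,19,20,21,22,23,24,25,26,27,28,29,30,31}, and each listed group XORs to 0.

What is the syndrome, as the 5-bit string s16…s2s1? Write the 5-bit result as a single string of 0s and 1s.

s1 (pos 1,3,5,7,9,11,13,15,17,19,21,23,25,27,29,31): 0⊕0⊕1⊕0⊕0⊕0⊕0⊕1⊕1⊕1⊕1⊕0⊕0⊕1⊕0⊕0 = 0
s2 (pos 2,3,6,7,10,11,14,15,18,19,22,23,26,27,30,31): 0⊕0⊕0⊕0⊕0⊕0⊕0⊕1⊕0⊕1⊕0⊕0⊕1⊕1⊕0⊕0 = 0
s4 (pos 4,5,6,7,12,13,14,15,20,21,22,23,28,29,30,31): 0⊕1⊕0⊕0⊕1⊕0⊕0⊕1⊕0⊕1⊕0⊕0⊕0⊕0⊕0⊕0 = 0
s8 (pos 8,9,10,11,12,13,14,15,24,25,26,27,28,29,30,31): 1⊕0⊕0⊕0⊕1⊕0⊕0⊕1⊕1⊕0⊕1⊕1⊕0⊕0⊕0⊕0 = 0
s16 (pos 16,17,18,19,20,21,22,23,24,25,26,27,28,29,30,31): 0⊕1⊕0⊕1⊕0⊕1⊕0⊕0⊕1⊕0⊕1⊕1⊕0⊕0⊕0⊕0 = 0
Syndrome s16…s1 = 00000 → no error.

00000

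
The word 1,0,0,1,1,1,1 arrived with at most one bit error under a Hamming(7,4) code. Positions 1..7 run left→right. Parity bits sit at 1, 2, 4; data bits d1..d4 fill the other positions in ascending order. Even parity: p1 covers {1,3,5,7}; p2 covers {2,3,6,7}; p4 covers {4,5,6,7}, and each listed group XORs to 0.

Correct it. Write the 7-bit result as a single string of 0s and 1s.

0001111

s1 (pos 1,3,5,7): 1⊕0⊕1⊕1 = 1
s2 (pos 2,3,6,7): 0⊕0⊕1⊕1 = 0
s4 (pos 4,5,6,7): 1⊕1⊕1⊕1 = 0
Syndrome s4…s1 = 001 → error at position 1.
Flip position 1: 1001111 → 0001111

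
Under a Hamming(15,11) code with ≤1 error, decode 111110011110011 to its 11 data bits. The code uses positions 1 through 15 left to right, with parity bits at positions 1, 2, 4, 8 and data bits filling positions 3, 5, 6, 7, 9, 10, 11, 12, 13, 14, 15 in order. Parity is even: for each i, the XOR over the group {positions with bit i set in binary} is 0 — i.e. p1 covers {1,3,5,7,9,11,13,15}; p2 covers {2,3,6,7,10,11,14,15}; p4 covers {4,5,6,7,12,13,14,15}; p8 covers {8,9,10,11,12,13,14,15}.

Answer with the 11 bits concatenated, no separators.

11001110011

s1 (pos 1,3,5,7,9,11,13,15): 1⊕1⊕1⊕0⊕1⊕1⊕0⊕1 = 0
s2 (pos 2,3,6,7,10,11,14,15): 1⊕1⊕0⊕0⊕1⊕1⊕1⊕1 = 0
s4 (pos 4,5,6,7,12,13,14,15): 1⊕1⊕0⊕0⊕0⊕0⊕1⊕1 = 0
s8 (pos 8,9,10,11,12,13,14,15): 1⊕1⊕1⊕1⊕0⊕0⊕1⊕1 = 0
Syndrome s8…s1 = 0000 → no error.
Read data bits from positions 3,5,6,7,9,10,11,12,13,14,15: 11001110011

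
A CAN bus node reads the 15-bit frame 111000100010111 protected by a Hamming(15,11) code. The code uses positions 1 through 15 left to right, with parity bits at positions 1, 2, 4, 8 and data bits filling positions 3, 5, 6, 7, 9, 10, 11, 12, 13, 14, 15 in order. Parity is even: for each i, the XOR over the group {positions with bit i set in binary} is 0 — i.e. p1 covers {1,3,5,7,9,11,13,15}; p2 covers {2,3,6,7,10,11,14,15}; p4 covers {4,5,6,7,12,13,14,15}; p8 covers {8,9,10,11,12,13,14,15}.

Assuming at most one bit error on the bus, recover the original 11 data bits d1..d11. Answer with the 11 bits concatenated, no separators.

s1 (pos 1,3,5,7,9,11,13,15): 1⊕1⊕0⊕1⊕0⊕1⊕1⊕1 = 0
s2 (pos 2,3,6,7,10,11,14,15): 1⊕1⊕0⊕1⊕0⊕1⊕1⊕1 = 0
s4 (pos 4,5,6,7,12,13,14,15): 0⊕0⊕0⊕1⊕0⊕1⊕1⊕1 = 0
s8 (pos 8,9,10,11,12,13,14,15): 0⊕0⊕0⊕1⊕0⊕1⊕1⊕1 = 0
Syndrome s8…s1 = 0000 → no error.
Read data bits from positions 3,5,6,7,9,10,11,12,13,14,15: 10010010111

10010010111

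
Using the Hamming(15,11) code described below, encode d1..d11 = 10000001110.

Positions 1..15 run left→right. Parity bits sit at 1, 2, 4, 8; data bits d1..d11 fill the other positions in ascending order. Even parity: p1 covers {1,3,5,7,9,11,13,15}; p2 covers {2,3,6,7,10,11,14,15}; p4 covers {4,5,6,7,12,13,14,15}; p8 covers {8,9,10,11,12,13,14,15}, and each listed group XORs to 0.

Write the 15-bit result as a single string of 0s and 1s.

001100010001110

Place data at non-parity positions: p1 p2 1 p4 0 0 0 p8 0 0 0 1 1 1 0
p1 (pos 1,3,5,7,9,11,13,15): XOR of data positions = 1⊕0⊕0⊕0⊕0⊕1⊕0 = 0
p2 (pos 2,3,6,7,10,11,14,15): XOR of data positions = 1⊕0⊕0⊕0⊕0⊕1⊕0 = 0
p4 (pos 4,5,6,7,12,13,14,15): XOR of data positions = 0⊕0⊕0⊕1⊕1⊕1⊕0 = 1
p8 (pos 8,9,10,11,12,13,14,15): XOR of data positions = 0⊕0⊕0⊕1⊕1⊕1⊕0 = 1
Codeword: 001100010001110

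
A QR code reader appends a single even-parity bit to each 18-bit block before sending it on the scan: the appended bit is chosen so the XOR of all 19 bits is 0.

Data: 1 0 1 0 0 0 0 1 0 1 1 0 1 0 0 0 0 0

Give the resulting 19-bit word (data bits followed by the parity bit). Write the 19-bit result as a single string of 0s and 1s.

XOR of the 18 data bits: 1⊕0⊕1⊕0⊕0⊕0⊕0⊕1⊕0⊕1⊕1⊕0⊕1⊕0⊕0⊕0⊕0⊕0 = 0
Parity bit = 0 (so all 19 bits XOR to 0).

1010000101101000000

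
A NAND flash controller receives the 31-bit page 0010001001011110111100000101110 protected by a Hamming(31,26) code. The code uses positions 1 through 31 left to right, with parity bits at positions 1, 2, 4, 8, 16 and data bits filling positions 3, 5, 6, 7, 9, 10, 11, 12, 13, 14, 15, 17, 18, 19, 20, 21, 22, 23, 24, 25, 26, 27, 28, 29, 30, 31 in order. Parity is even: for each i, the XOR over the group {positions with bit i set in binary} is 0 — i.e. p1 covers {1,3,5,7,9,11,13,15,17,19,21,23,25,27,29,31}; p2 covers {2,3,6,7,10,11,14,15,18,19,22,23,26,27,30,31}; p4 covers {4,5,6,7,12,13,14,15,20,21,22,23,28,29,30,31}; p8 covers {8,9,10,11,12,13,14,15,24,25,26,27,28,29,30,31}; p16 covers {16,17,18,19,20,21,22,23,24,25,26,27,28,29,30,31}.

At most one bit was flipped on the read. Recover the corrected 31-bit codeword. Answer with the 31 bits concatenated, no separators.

s1 (pos 1,3,5,7,9,11,13,15,17,19,21,23,25,27,29,31): 0⊕1⊕0⊕1⊕0⊕0⊕1⊕1⊕1⊕1⊕0⊕0⊕0⊕0⊕1⊕0 = 1
s2 (pos 2,3,6,7,10,11,14,15,18,19,22,23,26,27,30,31): 0⊕1⊕0⊕1⊕1⊕0⊕1⊕1⊕1⊕1⊕0⊕0⊕1⊕0⊕1⊕0 = 1
s4 (pos 4,5,6,7,12,13,14,15,20,21,22,23,28,29,30,31): 0⊕0⊕0⊕1⊕1⊕1⊕1⊕1⊕1⊕0⊕0⊕0⊕1⊕1⊕1⊕0 = 1
s8 (pos 8,9,10,11,12,13,14,15,24,25,26,27,28,29,30,31): 0⊕0⊕1⊕0⊕1⊕1⊕1⊕1⊕0⊕0⊕1⊕0⊕1⊕1⊕1⊕0 = 1
s16 (pos 16,17,18,19,20,21,22,23,24,25,26,27,28,29,30,31): 0⊕1⊕1⊕1⊕1⊕0⊕0⊕0⊕0⊕0⊕1⊕0⊕1⊕1⊕1⊕0 = 0
Syndrome s16…s1 = 01111 → error at position 15.
Flip position 15: 0010001001011110111100000101110 → 0010001001011100111100000101110

0010001001011100111100000101110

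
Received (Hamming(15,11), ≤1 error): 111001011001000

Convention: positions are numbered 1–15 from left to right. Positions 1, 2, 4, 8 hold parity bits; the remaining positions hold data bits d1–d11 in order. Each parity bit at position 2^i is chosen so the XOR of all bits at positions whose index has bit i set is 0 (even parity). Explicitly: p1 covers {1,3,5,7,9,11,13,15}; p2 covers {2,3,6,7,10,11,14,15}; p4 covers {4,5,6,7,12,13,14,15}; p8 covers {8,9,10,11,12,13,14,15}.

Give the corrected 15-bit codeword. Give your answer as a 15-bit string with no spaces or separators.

111001011011000

s1 (pos 1,3,5,7,9,11,13,15): 1⊕1⊕0⊕0⊕1⊕0⊕0⊕0 = 1
s2 (pos 2,3,6,7,10,11,14,15): 1⊕1⊕1⊕0⊕0⊕0⊕0⊕0 = 1
s4 (pos 4,5,6,7,12,13,14,15): 0⊕0⊕1⊕0⊕1⊕0⊕0⊕0 = 0
s8 (pos 8,9,10,11,12,13,14,15): 1⊕1⊕0⊕0⊕1⊕0⊕0⊕0 = 1
Syndrome s8…s1 = 1011 → error at position 11.
Flip position 11: 111001011001000 → 111001011011000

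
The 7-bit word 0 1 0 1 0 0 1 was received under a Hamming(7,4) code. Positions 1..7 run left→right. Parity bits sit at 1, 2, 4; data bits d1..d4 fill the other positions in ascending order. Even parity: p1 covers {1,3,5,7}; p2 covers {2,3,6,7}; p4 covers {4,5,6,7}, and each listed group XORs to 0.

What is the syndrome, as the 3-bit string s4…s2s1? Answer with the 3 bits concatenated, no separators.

s1 (pos 1,3,5,7): 0⊕0⊕0⊕1 = 1
s2 (pos 2,3,6,7): 1⊕0⊕0⊕1 = 0
s4 (pos 4,5,6,7): 1⊕0⊕0⊕1 = 0
Syndrome s4…s1 = 001 → error at position 1.

001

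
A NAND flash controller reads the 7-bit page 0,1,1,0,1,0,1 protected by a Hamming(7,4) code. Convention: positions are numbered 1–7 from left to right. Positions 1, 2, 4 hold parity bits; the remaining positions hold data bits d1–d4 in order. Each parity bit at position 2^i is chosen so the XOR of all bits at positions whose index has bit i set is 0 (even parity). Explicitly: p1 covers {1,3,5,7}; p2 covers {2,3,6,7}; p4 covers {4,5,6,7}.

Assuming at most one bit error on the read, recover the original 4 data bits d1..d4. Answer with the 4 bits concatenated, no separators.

s1 (pos 1,3,5,7): 0⊕1⊕1⊕1 = 1
s2 (pos 2,3,6,7): 1⊕1⊕0⊕1 = 1
s4 (pos 4,5,6,7): 0⊕1⊕0⊕1 = 0
Syndrome s4…s1 = 011 → error at position 3.
Flip position 3: 0110101 → 0100101
Read data bits from positions 3,5,6,7: 0101

0101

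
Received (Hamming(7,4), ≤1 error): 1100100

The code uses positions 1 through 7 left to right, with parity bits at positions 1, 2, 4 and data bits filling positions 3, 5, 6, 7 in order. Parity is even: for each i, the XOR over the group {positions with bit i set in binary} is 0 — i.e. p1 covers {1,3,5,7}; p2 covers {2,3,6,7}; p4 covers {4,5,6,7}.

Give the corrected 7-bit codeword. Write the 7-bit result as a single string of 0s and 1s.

1100110

s1 (pos 1,3,5,7): 1⊕0⊕1⊕0 = 0
s2 (pos 2,3,6,7): 1⊕0⊕0⊕0 = 1
s4 (pos 4,5,6,7): 0⊕1⊕0⊕0 = 1
Syndrome s4…s1 = 110 → error at position 6.
Flip position 6: 1100100 → 1100110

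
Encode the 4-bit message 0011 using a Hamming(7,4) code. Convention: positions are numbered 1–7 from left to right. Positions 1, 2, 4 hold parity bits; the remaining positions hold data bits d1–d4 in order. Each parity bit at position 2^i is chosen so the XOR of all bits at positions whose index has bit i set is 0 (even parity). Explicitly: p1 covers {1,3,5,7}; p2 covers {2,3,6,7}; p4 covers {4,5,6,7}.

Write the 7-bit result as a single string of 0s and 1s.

1000011

Place data at non-parity positions: p1 p2 0 p4 0 1 1
p1 (pos 1,3,5,7): XOR of data positions = 0⊕0⊕1 = 1
p2 (pos 2,3,6,7): XOR of data positions = 0⊕1⊕1 = 0
p4 (pos 4,5,6,7): XOR of data positions = 0⊕1⊕1 = 0
Codeword: 1000011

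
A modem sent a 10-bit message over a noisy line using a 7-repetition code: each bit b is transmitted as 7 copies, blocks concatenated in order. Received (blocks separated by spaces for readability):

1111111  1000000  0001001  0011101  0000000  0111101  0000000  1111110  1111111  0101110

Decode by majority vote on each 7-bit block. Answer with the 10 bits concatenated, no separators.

1001010111

Block 1 (1111111): 7 ones → 1
Block 2 (1000000): 1 one → 0
Block 3 (0001001): 2 ones → 0
Block 4 (0011101): 4 ones → 1
Block 5 (0000000): 0 ones → 0
Block 6 (0111101): 5 ones → 1
Block 7 (0000000): 0 ones → 0
Block 8 (1111110): 6 ones → 1
Block 9 (1111111): 7 ones → 1
Block 10 (0101110): 4 ones → 1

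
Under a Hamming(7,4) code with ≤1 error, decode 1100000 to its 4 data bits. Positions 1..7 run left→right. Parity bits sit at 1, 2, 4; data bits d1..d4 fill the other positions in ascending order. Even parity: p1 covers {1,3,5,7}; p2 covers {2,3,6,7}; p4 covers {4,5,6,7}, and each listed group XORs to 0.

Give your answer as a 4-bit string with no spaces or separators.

s1 (pos 1,3,5,7): 1⊕0⊕0⊕0 = 1
s2 (pos 2,3,6,7): 1⊕0⊕0⊕0 = 1
s4 (pos 4,5,6,7): 0⊕0⊕0⊕0 = 0
Syndrome s4…s1 = 011 → error at position 3.
Flip position 3: 1100000 → 1110000
Read data bits from positions 3,5,6,7: 1000

1000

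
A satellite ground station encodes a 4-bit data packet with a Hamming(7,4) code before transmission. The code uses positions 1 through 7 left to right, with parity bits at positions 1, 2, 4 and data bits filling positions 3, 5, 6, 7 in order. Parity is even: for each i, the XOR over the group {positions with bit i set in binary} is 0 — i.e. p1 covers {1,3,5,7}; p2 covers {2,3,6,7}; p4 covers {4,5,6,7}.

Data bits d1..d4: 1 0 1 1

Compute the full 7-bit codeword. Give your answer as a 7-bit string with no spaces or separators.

0110011

Place data at non-parity positions: p1 p2 1 p4 0 1 1
p1 (pos 1,3,5,7): XOR of data positions = 1⊕0⊕1 = 0
p2 (pos 2,3,6,7): XOR of data positions = 1⊕1⊕1 = 1
p4 (pos 4,5,6,7): XOR of data positions = 0⊕1⊕1 = 0
Codeword: 0110011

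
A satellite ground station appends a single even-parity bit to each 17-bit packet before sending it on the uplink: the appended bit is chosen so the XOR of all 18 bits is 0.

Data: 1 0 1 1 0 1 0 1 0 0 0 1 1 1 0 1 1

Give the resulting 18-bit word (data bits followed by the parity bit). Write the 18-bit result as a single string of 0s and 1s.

101101010001110110

XOR of the 17 data bits: 1⊕0⊕1⊕1⊕0⊕1⊕0⊕1⊕0⊕0⊕0⊕1⊕1⊕1⊕0⊕1⊕1 = 0
Parity bit = 0 (so all 18 bits XOR to 0).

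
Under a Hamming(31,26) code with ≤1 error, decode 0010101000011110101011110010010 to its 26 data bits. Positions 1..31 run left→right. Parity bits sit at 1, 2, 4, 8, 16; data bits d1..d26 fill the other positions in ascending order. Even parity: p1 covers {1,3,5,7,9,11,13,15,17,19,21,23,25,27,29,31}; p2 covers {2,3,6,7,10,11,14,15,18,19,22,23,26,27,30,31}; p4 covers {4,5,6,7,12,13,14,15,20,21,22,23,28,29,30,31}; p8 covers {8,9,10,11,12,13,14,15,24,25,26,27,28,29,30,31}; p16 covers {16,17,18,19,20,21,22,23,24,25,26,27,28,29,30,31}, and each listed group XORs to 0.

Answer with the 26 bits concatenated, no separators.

s1 (pos 1,3,5,7,9,11,13,15,17,19,21,23,25,27,29,31): 0⊕1⊕1⊕1⊕0⊕0⊕1⊕1⊕1⊕1⊕1⊕1⊕0⊕1⊕0⊕0 = 0
s2 (pos 2,3,6,7,10,11,14,15,18,19,22,23,26,27,30,31): 0⊕1⊕0⊕1⊕0⊕0⊕1⊕1⊕0⊕1⊕1⊕1⊕0⊕1⊕1⊕0 = 1
s4 (pos 4,5,6,7,12,13,14,15,20,21,22,23,28,29,30,31): 0⊕1⊕0⊕1⊕1⊕1⊕1⊕1⊕0⊕1⊕1⊕1⊕0⊕0⊕1⊕0 = 0
s8 (pos 8,9,10,11,12,13,14,15,24,25,26,27,28,29,30,31): 0⊕0⊕0⊕0⊕1⊕1⊕1⊕1⊕1⊕0⊕0⊕1⊕0⊕0⊕1⊕0 = 1
s16 (pos 16,17,18,19,20,21,22,23,24,25,26,27,28,29,30,31): 0⊕1⊕0⊕1⊕0⊕1⊕1⊕1⊕1⊕0⊕0⊕1⊕0⊕0⊕1⊕0 = 0
Syndrome s16…s1 = 01010 → error at position 10.
Flip position 10: 0010101000011110101011110010010 → 0010101001011110101011110010010
Read data bits from positions 3,5,6,7,9,10,11,12,13,14,15,17,18,19,20,21,22,23,24,25,26,27,28,29,30,31: 11010101111101011110010010

11010101111101011110010010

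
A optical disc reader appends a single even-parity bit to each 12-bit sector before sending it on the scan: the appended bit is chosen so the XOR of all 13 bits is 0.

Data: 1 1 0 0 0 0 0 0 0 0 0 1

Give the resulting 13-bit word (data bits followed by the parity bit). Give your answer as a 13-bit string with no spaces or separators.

XOR of the 12 data bits: 1⊕1⊕0⊕0⊕0⊕0⊕0⊕0⊕0⊕0⊕0⊕1 = 1
Parity bit = 1 (so all 13 bits XOR to 0).

1100000000011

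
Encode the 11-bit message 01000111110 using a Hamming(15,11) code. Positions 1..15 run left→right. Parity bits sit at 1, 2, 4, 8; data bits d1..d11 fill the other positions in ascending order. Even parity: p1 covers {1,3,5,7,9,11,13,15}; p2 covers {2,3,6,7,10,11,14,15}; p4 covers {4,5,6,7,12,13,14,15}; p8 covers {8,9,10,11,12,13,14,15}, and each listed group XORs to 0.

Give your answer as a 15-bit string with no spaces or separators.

Place data at non-parity positions: p1 p2 0 p4 1 0 0 p8 0 1 1 1 1 1 0
p1 (pos 1,3,5,7,9,11,13,15): XOR of data positions = 0⊕1⊕0⊕0⊕1⊕1⊕0 = 1
p2 (pos 2,3,6,7,10,11,14,15): XOR of data positions = 0⊕0⊕0⊕1⊕1⊕1⊕0 = 1
p4 (pos 4,5,6,7,12,13,14,15): XOR of data positions = 1⊕0⊕0⊕1⊕1⊕1⊕0 = 0
p8 (pos 8,9,10,11,12,13,14,15): XOR of data positions = 0⊕1⊕1⊕1⊕1⊕1⊕0 = 1
Codeword: 110010010111110

110010010111110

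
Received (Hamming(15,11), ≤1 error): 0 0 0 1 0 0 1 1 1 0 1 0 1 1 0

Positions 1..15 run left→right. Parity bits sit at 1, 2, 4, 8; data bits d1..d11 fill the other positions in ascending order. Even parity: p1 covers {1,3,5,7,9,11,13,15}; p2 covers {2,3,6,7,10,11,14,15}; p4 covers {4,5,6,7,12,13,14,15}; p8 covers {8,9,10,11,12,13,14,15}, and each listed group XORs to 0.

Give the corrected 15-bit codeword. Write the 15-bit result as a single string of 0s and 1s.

s1 (pos 1,3,5,7,9,11,13,15): 0⊕0⊕0⊕1⊕1⊕1⊕1⊕0 = 0
s2 (pos 2,3,6,7,10,11,14,15): 0⊕0⊕0⊕1⊕0⊕1⊕1⊕0 = 1
s4 (pos 4,5,6,7,12,13,14,15): 1⊕0⊕0⊕1⊕0⊕1⊕1⊕0 = 0
s8 (pos 8,9,10,11,12,13,14,15): 1⊕1⊕0⊕1⊕0⊕1⊕1⊕0 = 1
Syndrome s8…s1 = 1010 → error at position 10.
Flip position 10: 000100111010110 → 000100111110110

000100111110110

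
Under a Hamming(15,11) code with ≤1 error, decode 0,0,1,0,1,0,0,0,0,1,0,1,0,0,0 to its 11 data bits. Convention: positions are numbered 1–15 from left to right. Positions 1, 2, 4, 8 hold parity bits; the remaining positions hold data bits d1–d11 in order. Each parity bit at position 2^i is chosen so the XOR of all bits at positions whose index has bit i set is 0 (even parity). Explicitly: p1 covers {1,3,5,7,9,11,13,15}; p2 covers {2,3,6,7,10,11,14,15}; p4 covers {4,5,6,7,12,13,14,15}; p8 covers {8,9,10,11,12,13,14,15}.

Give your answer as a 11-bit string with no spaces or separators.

s1 (pos 1,3,5,7,9,11,13,15): 0⊕1⊕1⊕0⊕0⊕0⊕0⊕0 = 0
s2 (pos 2,3,6,7,10,11,14,15): 0⊕1⊕0⊕0⊕1⊕0⊕0⊕0 = 0
s4 (pos 4,5,6,7,12,13,14,15): 0⊕1⊕0⊕0⊕1⊕0⊕0⊕0 = 0
s8 (pos 8,9,10,11,12,13,14,15): 0⊕0⊕1⊕0⊕1⊕0⊕0⊕0 = 0
Syndrome s8…s1 = 0000 → no error.
Read data bits from positions 3,5,6,7,9,10,11,12,13,14,15: 11000101000

11000101000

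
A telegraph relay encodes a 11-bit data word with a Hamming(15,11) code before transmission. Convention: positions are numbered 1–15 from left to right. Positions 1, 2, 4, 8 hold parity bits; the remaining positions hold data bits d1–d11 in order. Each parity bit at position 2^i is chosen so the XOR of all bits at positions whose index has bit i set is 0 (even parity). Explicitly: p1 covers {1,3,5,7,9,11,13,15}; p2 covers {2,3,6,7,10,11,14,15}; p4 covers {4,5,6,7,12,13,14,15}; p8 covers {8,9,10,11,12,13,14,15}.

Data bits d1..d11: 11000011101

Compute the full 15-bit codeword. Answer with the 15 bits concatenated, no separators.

111010000011101

Place data at non-parity positions: p1 p2 1 p4 1 0 0 p8 0 0 1 1 1 0 1
p1 (pos 1,3,5,7,9,11,13,15): XOR of data positions = 1⊕1⊕0⊕0⊕1⊕1⊕1 = 1
p2 (pos 2,3,6,7,10,11,14,15): XOR of data positions = 1⊕0⊕0⊕0⊕1⊕0⊕1 = 1
p4 (pos 4,5,6,7,12,13,14,15): XOR of data positions = 1⊕0⊕0⊕1⊕1⊕0⊕1 = 0
p8 (pos 8,9,10,11,12,13,14,15): XOR of data positions = 0⊕0⊕1⊕1⊕1⊕0⊕1 = 0
Codeword: 111010000011101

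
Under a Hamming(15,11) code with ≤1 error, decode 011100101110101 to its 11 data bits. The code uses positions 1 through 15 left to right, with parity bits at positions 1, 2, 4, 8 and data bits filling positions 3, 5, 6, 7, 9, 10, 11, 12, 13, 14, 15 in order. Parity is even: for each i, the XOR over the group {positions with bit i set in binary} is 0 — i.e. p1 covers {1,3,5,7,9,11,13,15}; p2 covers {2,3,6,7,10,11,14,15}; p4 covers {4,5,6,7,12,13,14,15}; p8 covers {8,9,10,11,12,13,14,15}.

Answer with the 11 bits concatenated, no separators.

10011110101

s1 (pos 1,3,5,7,9,11,13,15): 0⊕1⊕0⊕1⊕1⊕1⊕1⊕1 = 0
s2 (pos 2,3,6,7,10,11,14,15): 1⊕1⊕0⊕1⊕1⊕1⊕0⊕1 = 0
s4 (pos 4,5,6,7,12,13,14,15): 1⊕0⊕0⊕1⊕0⊕1⊕0⊕1 = 0
s8 (pos 8,9,10,11,12,13,14,15): 0⊕1⊕1⊕1⊕0⊕1⊕0⊕1 = 1
Syndrome s8…s1 = 1000 → error at position 8.
Flip position 8: 011100101110101 → 011100111110101
Read data bits from positions 3,5,6,7,9,10,11,12,13,14,15: 10011110101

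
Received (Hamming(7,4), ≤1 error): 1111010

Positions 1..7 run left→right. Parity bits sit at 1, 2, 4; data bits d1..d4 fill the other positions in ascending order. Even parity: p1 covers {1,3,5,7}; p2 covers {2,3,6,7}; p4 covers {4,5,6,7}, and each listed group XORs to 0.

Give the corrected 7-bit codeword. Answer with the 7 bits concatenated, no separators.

s1 (pos 1,3,5,7): 1⊕1⊕0⊕0 = 0
s2 (pos 2,3,6,7): 1⊕1⊕1⊕0 = 1
s4 (pos 4,5,6,7): 1⊕0⊕1⊕0 = 0
Syndrome s4…s1 = 010 → error at position 2.
Flip position 2: 1111010 → 1011010

1011010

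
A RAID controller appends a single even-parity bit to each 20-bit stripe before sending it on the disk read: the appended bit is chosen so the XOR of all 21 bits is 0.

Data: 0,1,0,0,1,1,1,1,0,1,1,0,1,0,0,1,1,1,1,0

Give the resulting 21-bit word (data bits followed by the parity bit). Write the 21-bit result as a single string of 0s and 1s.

XOR of the 20 data bits: 0⊕1⊕0⊕0⊕1⊕1⊕1⊕1⊕0⊕1⊕1⊕0⊕1⊕0⊕0⊕1⊕1⊕1⊕1⊕0 = 0
Parity bit = 0 (so all 21 bits XOR to 0).

010011110110100111100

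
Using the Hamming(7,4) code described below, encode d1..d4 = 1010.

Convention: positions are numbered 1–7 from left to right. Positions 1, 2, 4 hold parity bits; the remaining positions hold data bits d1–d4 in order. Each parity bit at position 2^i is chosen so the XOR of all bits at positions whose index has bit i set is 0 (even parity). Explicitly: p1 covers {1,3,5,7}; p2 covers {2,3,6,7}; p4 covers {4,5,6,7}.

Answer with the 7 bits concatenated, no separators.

Place data at non-parity positions: p1 p2 1 p4 0 1 0
p1 (pos 1,3,5,7): XOR of data positions = 1⊕0⊕0 = 1
p2 (pos 2,3,6,7): XOR of data positions = 1⊕1⊕0 = 0
p4 (pos 4,5,6,7): XOR of data positions = 0⊕1⊕0 = 1
Codeword: 1011010

1011010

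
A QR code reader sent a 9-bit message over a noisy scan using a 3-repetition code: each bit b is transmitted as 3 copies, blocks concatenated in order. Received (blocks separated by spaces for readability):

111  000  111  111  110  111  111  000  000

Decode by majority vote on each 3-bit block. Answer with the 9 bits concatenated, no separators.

101111100

Block 1 (111): 3 ones → 1
Block 2 (000): 0 ones → 0
Block 3 (111): 3 ones → 1
Block 4 (111): 3 ones → 1
Block 5 (110): 2 ones → 1
Block 6 (111): 3 ones → 1
Block 7 (111): 3 ones → 1
Block 8 (000): 0 ones → 0
Block 9 (000): 0 ones → 0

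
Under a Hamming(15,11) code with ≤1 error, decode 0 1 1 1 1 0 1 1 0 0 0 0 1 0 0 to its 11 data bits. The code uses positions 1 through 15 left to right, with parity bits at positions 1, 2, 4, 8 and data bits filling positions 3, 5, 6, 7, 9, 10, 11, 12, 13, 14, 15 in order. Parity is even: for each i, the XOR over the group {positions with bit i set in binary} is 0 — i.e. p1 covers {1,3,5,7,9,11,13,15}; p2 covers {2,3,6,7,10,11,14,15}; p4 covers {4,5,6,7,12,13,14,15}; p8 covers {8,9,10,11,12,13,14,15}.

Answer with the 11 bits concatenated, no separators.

s1 (pos 1,3,5,7,9,11,13,15): 0⊕1⊕1⊕1⊕0⊕0⊕1⊕0 = 0
s2 (pos 2,3,6,7,10,11,14,15): 1⊕1⊕0⊕1⊕0⊕0⊕0⊕0 = 1
s4 (pos 4,5,6,7,12,13,14,15): 1⊕1⊕0⊕1⊕0⊕1⊕0⊕0 = 0
s8 (pos 8,9,10,11,12,13,14,15): 1⊕0⊕0⊕0⊕0⊕1⊕0⊕0 = 0
Syndrome s8…s1 = 0010 → error at position 2.
Flip position 2: 011110110000100 → 001110110000100
Read data bits from positions 3,5,6,7,9,10,11,12,13,14,15: 11010000100

11010000100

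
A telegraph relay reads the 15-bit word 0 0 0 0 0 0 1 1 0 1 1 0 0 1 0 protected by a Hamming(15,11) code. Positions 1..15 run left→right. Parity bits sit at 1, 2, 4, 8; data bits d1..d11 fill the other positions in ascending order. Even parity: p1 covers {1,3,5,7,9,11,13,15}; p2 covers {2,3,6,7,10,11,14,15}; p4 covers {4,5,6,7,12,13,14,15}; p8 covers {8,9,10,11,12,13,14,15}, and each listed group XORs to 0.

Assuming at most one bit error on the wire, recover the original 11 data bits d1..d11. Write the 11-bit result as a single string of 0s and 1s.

s1 (pos 1,3,5,7,9,11,13,15): 0⊕0⊕0⊕1⊕0⊕1⊕0⊕0 = 0
s2 (pos 2,3,6,7,10,11,14,15): 0⊕0⊕0⊕1⊕1⊕1⊕1⊕0 = 0
s4 (pos 4,5,6,7,12,13,14,15): 0⊕0⊕0⊕1⊕0⊕0⊕1⊕0 = 0
s8 (pos 8,9,10,11,12,13,14,15): 1⊕0⊕1⊕1⊕0⊕0⊕1⊕0 = 0
Syndrome s8…s1 = 0000 → no error.
Read data bits from positions 3,5,6,7,9,10,11,12,13,14,15: 00010110010

00010110010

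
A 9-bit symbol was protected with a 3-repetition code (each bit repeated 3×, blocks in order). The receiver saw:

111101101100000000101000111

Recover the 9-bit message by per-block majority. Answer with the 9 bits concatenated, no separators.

Block 1 (111): 3 ones → 1
Block 2 (101): 2 ones → 1
Block 3 (101): 2 ones → 1
Block 4 (100): 1 one → 0
Block 5 (000): 0 ones → 0
Block 6 (000): 0 ones → 0
Block 7 (101): 2 ones → 1
Block 8 (000): 0 ones → 0
Block 9 (111): 3 ones → 1

111000101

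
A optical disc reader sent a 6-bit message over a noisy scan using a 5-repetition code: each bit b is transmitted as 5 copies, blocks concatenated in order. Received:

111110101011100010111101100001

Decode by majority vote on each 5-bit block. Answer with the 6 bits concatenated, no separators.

101110

Block 1 (11111): 5 ones → 1
Block 2 (01010): 2 ones → 0
Block 3 (11100): 3 ones → 1
Block 4 (01011): 3 ones → 1
Block 5 (11011): 4 ones → 1
Block 6 (00001): 1 one → 0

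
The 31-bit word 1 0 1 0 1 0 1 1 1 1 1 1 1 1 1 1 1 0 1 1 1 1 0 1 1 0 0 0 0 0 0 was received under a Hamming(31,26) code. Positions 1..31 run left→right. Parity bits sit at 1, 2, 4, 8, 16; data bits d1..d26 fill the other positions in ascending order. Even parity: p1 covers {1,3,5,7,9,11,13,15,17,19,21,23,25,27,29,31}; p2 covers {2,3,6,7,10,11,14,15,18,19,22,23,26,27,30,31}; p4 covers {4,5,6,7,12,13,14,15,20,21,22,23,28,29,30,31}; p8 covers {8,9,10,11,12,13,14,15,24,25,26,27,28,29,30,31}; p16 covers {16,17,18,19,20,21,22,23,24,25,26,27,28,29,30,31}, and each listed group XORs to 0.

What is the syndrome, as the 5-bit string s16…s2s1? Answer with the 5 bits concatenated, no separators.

s1 (pos 1,3,5,7,9,11,13,15,17,19,21,23,25,27,29,31): 1⊕1⊕1⊕1⊕1⊕1⊕1⊕1⊕1⊕1⊕1⊕0⊕1⊕0⊕0⊕0 = 0
s2 (pos 2,3,6,7,10,11,14,15,18,19,22,23,26,27,30,31): 0⊕1⊕0⊕1⊕1⊕1⊕1⊕1⊕0⊕1⊕1⊕0⊕0⊕0⊕0⊕0 = 0
s4 (pos 4,5,6,7,12,13,14,15,20,21,22,23,28,29,30,31): 0⊕1⊕0⊕1⊕1⊕1⊕1⊕1⊕1⊕1⊕1⊕0⊕0⊕0⊕0⊕0 = 1
s8 (pos 8,9,10,11,12,13,14,15,24,25,26,27,28,29,30,31): 1⊕1⊕1⊕1⊕1⊕1⊕1⊕1⊕1⊕1⊕0⊕0⊕0⊕0⊕0⊕0 = 0
s16 (pos 16,17,18,19,20,21,22,23,24,25,26,27,28,29,30,31): 1⊕1⊕0⊕1⊕1⊕1⊕1⊕0⊕1⊕1⊕0⊕0⊕0⊕0⊕0⊕0 = 0
Syndrome s16…s1 = 00100 → error at position 4.

00100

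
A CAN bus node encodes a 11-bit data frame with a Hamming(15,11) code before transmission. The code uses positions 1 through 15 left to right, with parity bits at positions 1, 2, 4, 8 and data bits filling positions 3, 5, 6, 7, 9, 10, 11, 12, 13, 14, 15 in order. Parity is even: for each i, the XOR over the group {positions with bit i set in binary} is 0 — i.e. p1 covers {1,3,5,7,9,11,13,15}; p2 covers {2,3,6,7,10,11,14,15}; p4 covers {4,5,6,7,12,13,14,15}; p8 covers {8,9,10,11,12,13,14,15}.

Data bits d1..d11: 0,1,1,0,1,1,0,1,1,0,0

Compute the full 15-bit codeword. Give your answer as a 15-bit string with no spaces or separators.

100011001101100

Place data at non-parity positions: p1 p2 0 p4 1 1 0 p8 1 1 0 1 1 0 0
p1 (pos 1,3,5,7,9,11,13,15): XOR of data positions = 0⊕1⊕0⊕1⊕0⊕1⊕0 = 1
p2 (pos 2,3,6,7,10,11,14,15): XOR of data positions = 0⊕1⊕0⊕1⊕0⊕0⊕0 = 0
p4 (pos 4,5,6,7,12,13,14,15): XOR of data positions = 1⊕1⊕0⊕1⊕1⊕0⊕0 = 0
p8 (pos 8,9,10,11,12,13,14,15): XOR of data positions = 1⊕1⊕0⊕1⊕1⊕0⊕0 = 0
Codeword: 100011001101100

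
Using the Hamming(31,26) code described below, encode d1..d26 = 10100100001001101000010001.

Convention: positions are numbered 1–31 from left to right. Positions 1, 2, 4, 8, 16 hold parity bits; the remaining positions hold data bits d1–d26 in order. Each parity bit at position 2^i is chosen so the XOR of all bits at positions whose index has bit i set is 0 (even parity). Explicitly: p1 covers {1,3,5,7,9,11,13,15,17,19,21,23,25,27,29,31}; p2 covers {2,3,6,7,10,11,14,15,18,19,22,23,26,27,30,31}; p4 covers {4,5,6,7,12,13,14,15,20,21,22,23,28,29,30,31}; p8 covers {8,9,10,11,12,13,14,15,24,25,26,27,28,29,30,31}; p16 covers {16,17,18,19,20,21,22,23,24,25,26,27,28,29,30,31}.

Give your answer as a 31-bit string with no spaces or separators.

1011010001000011001101000010001

Place data at non-parity positions: p1 p2 1 p4 0 1 0 p8 0 1 0 0 0 0 1 p16 0 0 1 1 0 1 0 0 0 0 1 0 0 0 1
p1 (pos 1,3,5,7,9,11,13,15,17,19,21,23,25,27,29,31): XOR of data positions = 1⊕0⊕0⊕0⊕0⊕0⊕1⊕0⊕1⊕0⊕0⊕0⊕1⊕0⊕1 = 1
p2 (pos 2,3,6,7,10,11,14,15,18,19,22,23,26,27,30,31): XOR of data positions = 1⊕1⊕0⊕1⊕0⊕0⊕1⊕0⊕1⊕1⊕0⊕0⊕1⊕0⊕1 = 0
p4 (pos 4,5,6,7,12,13,14,15,20,21,22,23,28,29,30,31): XOR of data positions = 0⊕1⊕0⊕0⊕0⊕0⊕1⊕1⊕0⊕1⊕0⊕0⊕0⊕0⊕1 = 1
p8 (pos 8,9,10,11,12,13,14,15,24,25,26,27,28,29,30,31): XOR of data positions = 0⊕1⊕0⊕0⊕0⊕0⊕1⊕0⊕0⊕0⊕1⊕0⊕0⊕0⊕1 = 0
p16 (pos 16,17,18,19,20,21,22,23,24,25,26,27,28,29,30,31): XOR of data positions = 0⊕0⊕1⊕1⊕0⊕1⊕0⊕0⊕0⊕0⊕1⊕0⊕0⊕0⊕1 = 1
Codeword: 1011010001000011001101000010001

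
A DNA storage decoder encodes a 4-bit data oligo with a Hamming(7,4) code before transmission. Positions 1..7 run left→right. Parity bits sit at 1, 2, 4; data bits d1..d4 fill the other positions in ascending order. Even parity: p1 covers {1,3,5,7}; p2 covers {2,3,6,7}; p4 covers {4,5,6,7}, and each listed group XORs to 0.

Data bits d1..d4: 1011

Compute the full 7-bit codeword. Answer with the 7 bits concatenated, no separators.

Place data at non-parity positions: p1 p2 1 p4 0 1 1
p1 (pos 1,3,5,7): XOR of data positions = 1⊕0⊕1 = 0
p2 (pos 2,3,6,7): XOR of data positions = 1⊕1⊕1 = 1
p4 (pos 4,5,6,7): XOR of data positions = 0⊕1⊕1 = 0
Codeword: 0110011

0110011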